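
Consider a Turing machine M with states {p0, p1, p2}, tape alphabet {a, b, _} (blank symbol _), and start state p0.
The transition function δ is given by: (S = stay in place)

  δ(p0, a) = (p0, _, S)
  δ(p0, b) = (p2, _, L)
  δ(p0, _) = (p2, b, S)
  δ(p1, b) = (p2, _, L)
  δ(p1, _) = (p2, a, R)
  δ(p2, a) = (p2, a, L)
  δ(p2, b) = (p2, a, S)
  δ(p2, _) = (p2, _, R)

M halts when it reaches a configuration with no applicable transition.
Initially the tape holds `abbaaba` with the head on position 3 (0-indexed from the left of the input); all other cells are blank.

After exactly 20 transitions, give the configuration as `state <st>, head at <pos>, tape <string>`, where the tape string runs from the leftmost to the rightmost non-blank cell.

p0 | _abb[a]aba   read a → write _, move S, go to p0
p0 | _abb[_]aba   read _ → write b, move S, go to p2
p2 | _abb[b]aba   read b → write a, move S, go to p2
p2 | _abb[a]aba   read a → write a, move L, go to p2
p2 | _ab[b]aaba   read b → write a, move S, go to p2
p2 | _ab[a]aaba   read a → write a, move L, go to p2
p2 | _a[b]aaaba   read b → write a, move S, go to p2
p2 | _a[a]aaaba   read a → write a, move L, go to p2
p2 | _[a]aaaaba   read a → write a, move L, go to p2
p2 | [_]aaaaaba   read _ → write _, move R, go to p2
p2 | _[a]aaaaba   read a → write a, move L, go to p2
p2 | [_]aaaaaba   read _ → write _, move R, go to p2
p2 | _[a]aaaaba   read a → write a, move L, go to p2
p2 | [_]aaaaaba   read _ → write _, move R, go to p2
p2 | _[a]aaaaba   read a → write a, move L, go to p2
p2 | [_]aaaaaba   read _ → write _, move R, go to p2
p2 | _[a]aaaaba   read a → write a, move L, go to p2
p2 | [_]aaaaaba   read _ → write _, move R, go to p2
p2 | _[a]aaaaba   read a → write a, move L, go to p2
p2 | [_]aaaaaba   read _ → write _, move R, go to p2
p2 | _[a]aaaaba
After 20 steps: state p2, head at 0, tape aaaaaba.

state p2, head at 0, tape aaaaaba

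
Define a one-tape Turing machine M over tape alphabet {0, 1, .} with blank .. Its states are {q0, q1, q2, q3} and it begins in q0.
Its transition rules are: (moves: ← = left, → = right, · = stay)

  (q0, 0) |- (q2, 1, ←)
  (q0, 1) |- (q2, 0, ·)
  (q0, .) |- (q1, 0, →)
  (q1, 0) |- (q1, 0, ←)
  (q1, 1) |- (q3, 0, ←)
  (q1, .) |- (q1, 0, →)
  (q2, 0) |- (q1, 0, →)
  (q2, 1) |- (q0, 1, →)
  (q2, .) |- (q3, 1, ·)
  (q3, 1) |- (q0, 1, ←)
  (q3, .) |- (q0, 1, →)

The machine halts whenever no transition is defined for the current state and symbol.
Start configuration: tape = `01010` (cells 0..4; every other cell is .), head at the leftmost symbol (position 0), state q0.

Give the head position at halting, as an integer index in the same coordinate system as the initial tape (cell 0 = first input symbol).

-2

q0 | ..[0]1010   read 0 → write 1, move ←, go to q2
q2 | .[.]11010   read . → write 1, move ·, go to q3
q3 | .[1]11010   read 1 → write 1, move ←, go to q0
q0 | [.]111010   read . → write 0, move →, go to q1
q1 | 0[1]11010   read 1 → write 0, move ←, go to q3
q3 | [0]011010
At halt the head is at cell -2.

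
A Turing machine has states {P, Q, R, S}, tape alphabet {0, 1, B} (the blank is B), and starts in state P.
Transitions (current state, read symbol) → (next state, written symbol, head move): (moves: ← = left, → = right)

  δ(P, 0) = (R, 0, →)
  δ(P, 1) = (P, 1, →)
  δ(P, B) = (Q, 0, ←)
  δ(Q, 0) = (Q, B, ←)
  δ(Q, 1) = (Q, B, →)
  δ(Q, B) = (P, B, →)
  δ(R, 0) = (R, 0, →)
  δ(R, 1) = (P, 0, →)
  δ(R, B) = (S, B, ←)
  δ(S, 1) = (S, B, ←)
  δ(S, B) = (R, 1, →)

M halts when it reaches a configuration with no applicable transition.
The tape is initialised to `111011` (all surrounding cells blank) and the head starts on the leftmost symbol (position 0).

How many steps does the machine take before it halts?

state=P head=0 tape=[1]11011BB   (P,1)→(P,1,→)
state=P head=1 tape=1[1]1011BB   (P,1)→(P,1,→)
state=P head=2 tape=11[1]011BB   (P,1)→(P,1,→)
state=P head=3 tape=111[0]11BB   (P,0)→(R,0,→)
state=R head=4 tape=1110[1]1BB   (R,1)→(P,0,→)
state=P head=5 tape=11100[1]BB   (P,1)→(P,1,→)
state=P head=6 tape=111001[B]B   (P,B)→(Q,0,←)
state=Q head=5 tape=11100[1]0B   (Q,1)→(Q,B,→)
state=Q head=6 tape=11100B[0]B   (Q,0)→(Q,B,←)
state=Q head=5 tape=11100[B]BB   (Q,B)→(P,B,→)
state=P head=6 tape=11100B[B]B   (P,B)→(Q,0,←)
state=Q head=5 tape=11100[B]0B   (Q,B)→(P,B,→)
state=P head=6 tape=11100B[0]B   (P,0)→(R,0,→)
state=R head=7 tape=11100B0[B]   (R,B)→(S,B,←)
state=S head=6 tape=11100B[0]B
M halts after 14 transitions.

14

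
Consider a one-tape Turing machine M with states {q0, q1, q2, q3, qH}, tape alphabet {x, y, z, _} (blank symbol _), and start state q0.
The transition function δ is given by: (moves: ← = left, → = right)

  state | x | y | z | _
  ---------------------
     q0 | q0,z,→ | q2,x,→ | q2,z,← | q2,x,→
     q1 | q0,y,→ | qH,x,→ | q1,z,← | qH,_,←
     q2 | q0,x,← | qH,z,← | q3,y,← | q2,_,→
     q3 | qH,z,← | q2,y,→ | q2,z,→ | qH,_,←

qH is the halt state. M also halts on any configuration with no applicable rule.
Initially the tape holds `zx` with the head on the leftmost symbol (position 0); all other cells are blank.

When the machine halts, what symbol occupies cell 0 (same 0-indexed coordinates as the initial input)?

q0 | __[z]x   read z → write z, move ←, go to q2
q2 | _[_]zx   read _ → write _, move →, go to q2
q2 | __[z]x   read z → write y, move ←, go to q3
q3 | _[_]yx   read _ → write _, move ←, go to qH
qH | [_]_yx
Cell 0 holds y when M halts.

y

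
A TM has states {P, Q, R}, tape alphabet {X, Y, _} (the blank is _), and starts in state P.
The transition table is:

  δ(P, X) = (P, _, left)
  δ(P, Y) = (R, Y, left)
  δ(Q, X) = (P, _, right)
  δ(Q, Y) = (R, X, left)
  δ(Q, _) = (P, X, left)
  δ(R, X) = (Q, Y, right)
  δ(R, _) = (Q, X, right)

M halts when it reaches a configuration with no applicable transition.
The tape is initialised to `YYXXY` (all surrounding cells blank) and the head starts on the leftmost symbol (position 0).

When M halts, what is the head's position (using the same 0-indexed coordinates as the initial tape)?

P | _[Y]YXXY   read Y → write Y, move left, go to R
R | [_]YYXXY   read _ → write X, move right, go to Q
Q | X[Y]YXXY   read Y → write X, move left, go to R
R | [X]XYXXY   read X → write Y, move right, go to Q
Q | Y[X]YXXY   read X → write _, move right, go to P
P | Y_[Y]XXY   read Y → write Y, move left, go to R
R | Y[_]YXXY   read _ → write X, move right, go to Q
Q | YX[Y]XXY   read Y → write X, move left, go to R
R | Y[X]XXXY   read X → write Y, move right, go to Q
Q | YY[X]XXY   read X → write _, move right, go to P
P | YY_[X]XY   read X → write _, move left, go to P
P | YY[_]_XY
At halt the head is at cell 1.

1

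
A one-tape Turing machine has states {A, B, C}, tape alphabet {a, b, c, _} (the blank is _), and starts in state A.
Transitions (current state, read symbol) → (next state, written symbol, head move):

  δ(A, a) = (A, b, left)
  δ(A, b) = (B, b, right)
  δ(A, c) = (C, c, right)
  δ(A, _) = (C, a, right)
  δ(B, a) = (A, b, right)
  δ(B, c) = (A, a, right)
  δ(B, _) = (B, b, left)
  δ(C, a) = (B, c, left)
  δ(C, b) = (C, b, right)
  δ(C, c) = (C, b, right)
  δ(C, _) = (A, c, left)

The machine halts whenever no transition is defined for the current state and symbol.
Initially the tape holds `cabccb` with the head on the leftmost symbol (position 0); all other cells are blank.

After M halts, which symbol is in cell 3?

b

A | [c]abccb___   read c → write c, move right, go to C
C | c[a]bccb___   read a → write c, move left, go to B
B | [c]cbccb___   read c → write a, move right, go to A
A | a[c]bccb___   read c → write c, move right, go to C
C | ac[b]ccb___   read b → write b, move right, go to C
C | acb[c]cb___   read c → write b, move right, go to C
C | acbb[c]b___   read c → write b, move right, go to C
C | acbbb[b]___   read b → write b, move right, go to C
C | acbbbb[_]__   read _ → write c, move left, go to A
A | acbbb[b]c__   read b → write b, move right, go to B
B | acbbbb[c]__   read c → write a, move right, go to A
A | acbbbba[_]_   read _ → write a, move right, go to C
C | acbbbbaa[_]   read _ → write c, move left, go to A
A | acbbbba[a]c   read a → write b, move left, go to A
A | acbbbb[a]bc   read a → write b, move left, go to A
A | acbbb[b]bbc   read b → write b, move right, go to B
B | acbbbb[b]bc
Cell 3 holds b when M halts.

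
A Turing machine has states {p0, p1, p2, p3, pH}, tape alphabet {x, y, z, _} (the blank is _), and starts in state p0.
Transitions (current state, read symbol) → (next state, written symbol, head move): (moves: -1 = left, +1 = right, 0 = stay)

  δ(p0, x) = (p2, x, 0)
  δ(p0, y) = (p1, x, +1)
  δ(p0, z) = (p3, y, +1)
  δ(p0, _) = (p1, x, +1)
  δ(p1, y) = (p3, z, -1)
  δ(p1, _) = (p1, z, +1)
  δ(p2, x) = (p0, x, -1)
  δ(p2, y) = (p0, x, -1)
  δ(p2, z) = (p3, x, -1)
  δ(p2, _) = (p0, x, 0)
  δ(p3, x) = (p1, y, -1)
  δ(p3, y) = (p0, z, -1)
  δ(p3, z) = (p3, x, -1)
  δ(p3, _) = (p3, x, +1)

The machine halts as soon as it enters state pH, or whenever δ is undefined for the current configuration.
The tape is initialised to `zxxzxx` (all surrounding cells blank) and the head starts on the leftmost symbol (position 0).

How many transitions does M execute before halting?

11

p0 | ___[z]xxzxx   read z → write y, move +1, go to p3
p3 | ___y[x]xzxx   read x → write y, move -1, go to p1
p1 | ___[y]yxzxx   read y → write z, move -1, go to p3
p3 | __[_]zyxzxx   read _ → write x, move +1, go to p3
p3 | __x[z]yxzxx   read z → write x, move -1, go to p3
p3 | __[x]xyxzxx   read x → write y, move -1, go to p1
p1 | _[_]yxyxzxx   read _ → write z, move +1, go to p1
p1 | _z[y]xyxzxx   read y → write z, move -1, go to p3
p3 | _[z]zxyxzxx   read z → write x, move -1, go to p3
p3 | [_]xzxyxzxx   read _ → write x, move +1, go to p3
p3 | x[x]zxyxzxx   read x → write y, move -1, go to p1
p1 | [x]yzxyxzxx
M halts after 11 transitions.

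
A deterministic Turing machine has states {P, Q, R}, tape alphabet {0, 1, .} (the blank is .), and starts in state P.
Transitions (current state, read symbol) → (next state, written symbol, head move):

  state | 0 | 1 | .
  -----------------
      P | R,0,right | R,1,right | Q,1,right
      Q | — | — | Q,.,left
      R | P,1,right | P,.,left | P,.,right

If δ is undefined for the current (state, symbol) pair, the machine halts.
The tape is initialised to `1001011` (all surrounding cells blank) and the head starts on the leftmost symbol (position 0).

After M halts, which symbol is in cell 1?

P | [1]001011...   read 1 → write 1, move right, go to R
R | 1[0]01011...   read 0 → write 1, move right, go to P
P | 11[0]1011...   read 0 → write 0, move right, go to R
R | 110[1]011...   read 1 → write ., move left, go to P
P | 11[0].011...   read 0 → write 0, move right, go to R
R | 110[.]011...   read . → write ., move right, go to P
P | 110.[0]11...   read 0 → write 0, move right, go to R
R | 110.0[1]1...   read 1 → write ., move left, go to P
P | 110.[0].1...   read 0 → write 0, move right, go to R
R | 110.0[.]1...   read . → write ., move right, go to P
P | 110.0.[1]...   read 1 → write 1, move right, go to R
R | 110.0.1[.]..   read . → write ., move right, go to P
P | 110.0.1.[.].   read . → write 1, move right, go to Q
Q | 110.0.1.1[.]   read . → write ., move left, go to Q
Q | 110.0.1.[1].
Cell 1 holds 1 when M halts.

1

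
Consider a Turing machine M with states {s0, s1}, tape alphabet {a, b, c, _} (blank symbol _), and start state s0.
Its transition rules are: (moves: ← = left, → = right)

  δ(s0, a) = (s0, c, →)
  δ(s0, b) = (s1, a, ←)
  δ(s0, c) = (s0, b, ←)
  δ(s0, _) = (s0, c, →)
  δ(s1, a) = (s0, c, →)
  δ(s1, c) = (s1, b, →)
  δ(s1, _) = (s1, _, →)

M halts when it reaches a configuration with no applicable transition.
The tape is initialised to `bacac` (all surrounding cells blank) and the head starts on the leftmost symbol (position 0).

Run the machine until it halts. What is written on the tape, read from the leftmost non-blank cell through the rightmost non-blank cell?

bbabbb

s0 | _[b]acac   read b → write a, move ←, go to s1
s1 | [_]aacac   read _ → write _, move →, go to s1
s1 | _[a]acac   read a → write c, move →, go to s0
s0 | _c[a]cac   read a → write c, move →, go to s0
s0 | _cc[c]ac   read c → write b, move ←, go to s0
s0 | _c[c]bac   read c → write b, move ←, go to s0
s0 | _[c]bbac   read c → write b, move ←, go to s0
s0 | [_]bbbac   read _ → write c, move →, go to s0
s0 | c[b]bbac   read b → write a, move ←, go to s1
s1 | [c]abbac   read c → write b, move →, go to s1
s1 | b[a]bbac   read a → write c, move →, go to s0
s0 | bc[b]bac   read b → write a, move ←, go to s1
s1 | b[c]abac   read c → write b, move →, go to s1
s1 | bb[a]bac   read a → write c, move →, go to s0
s0 | bbc[b]ac   read b → write a, move ←, go to s1
s1 | bb[c]aac   read c → write b, move →, go to s1
s1 | bbb[a]ac   read a → write c, move →, go to s0
s0 | bbbc[a]c   read a → write c, move →, go to s0
s0 | bbbcc[c]   read c → write b, move ←, go to s0
s0 | bbbc[c]b   read c → write b, move ←, go to s0
s0 | bbb[c]bb   read c → write b, move ←, go to s0
s0 | bb[b]bbb   read b → write a, move ←, go to s1
s1 | b[b]abbb
The non-blank tape span at halt is bbabbb.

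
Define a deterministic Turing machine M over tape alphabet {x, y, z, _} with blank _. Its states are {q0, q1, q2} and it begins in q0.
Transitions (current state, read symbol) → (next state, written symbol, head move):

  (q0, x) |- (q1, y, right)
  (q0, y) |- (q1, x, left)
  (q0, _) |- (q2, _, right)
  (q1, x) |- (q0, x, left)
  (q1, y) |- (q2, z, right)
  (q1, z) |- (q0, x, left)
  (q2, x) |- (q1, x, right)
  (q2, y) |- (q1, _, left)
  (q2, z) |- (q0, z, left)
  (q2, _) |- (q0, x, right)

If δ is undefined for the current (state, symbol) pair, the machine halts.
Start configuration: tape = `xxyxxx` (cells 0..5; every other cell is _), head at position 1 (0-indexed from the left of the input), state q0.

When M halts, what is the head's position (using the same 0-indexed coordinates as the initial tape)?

q0 | _x[x]yxxx   read x → write y, move right, go to q1
q1 | _xy[y]xxx   read y → write z, move right, go to q2
q2 | _xyz[x]xx   read x → write x, move right, go to q1
q1 | _xyzx[x]x   read x → write x, move left, go to q0
q0 | _xyz[x]xx   read x → write y, move right, go to q1
q1 | _xyzy[x]x   read x → write x, move left, go to q0
q0 | _xyz[y]xx   read y → write x, move left, go to q1
q1 | _xy[z]xxx   read z → write x, move left, go to q0
q0 | _x[y]xxxx   read y → write x, move left, go to q1
q1 | _[x]xxxxx   read x → write x, move left, go to q0
q0 | [_]xxxxxx   read _ → write _, move right, go to q2
q2 | _[x]xxxxx   read x → write x, move right, go to q1
q1 | _x[x]xxxx   read x → write x, move left, go to q0
q0 | _[x]xxxxx   read x → write y, move right, go to q1
q1 | _y[x]xxxx   read x → write x, move left, go to q0
q0 | _[y]xxxxx   read y → write x, move left, go to q1
q1 | [_]xxxxxx
At halt the head is at cell -1.

-1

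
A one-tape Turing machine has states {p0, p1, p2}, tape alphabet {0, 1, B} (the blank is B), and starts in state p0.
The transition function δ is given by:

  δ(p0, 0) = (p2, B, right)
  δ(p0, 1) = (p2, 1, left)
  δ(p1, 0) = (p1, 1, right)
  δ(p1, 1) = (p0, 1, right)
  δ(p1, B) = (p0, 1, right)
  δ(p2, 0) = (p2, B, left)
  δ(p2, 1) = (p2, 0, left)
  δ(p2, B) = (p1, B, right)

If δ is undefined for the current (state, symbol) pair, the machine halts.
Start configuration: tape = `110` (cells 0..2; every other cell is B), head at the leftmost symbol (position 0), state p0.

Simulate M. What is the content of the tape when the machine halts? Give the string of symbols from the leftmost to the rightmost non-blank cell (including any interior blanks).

11BB1

state=p0 head=0 tape=B[1]10BBB   (p0,1)→(p2,1,left)
state=p2 head=-1 tape=[B]110BBB   (p2,B)→(p1,B,right)
state=p1 head=0 tape=B[1]10BBB   (p1,1)→(p0,1,right)
state=p0 head=1 tape=B1[1]0BBB   (p0,1)→(p2,1,left)
state=p2 head=0 tape=B[1]10BBB   (p2,1)→(p2,0,left)
state=p2 head=-1 tape=[B]010BBB   (p2,B)→(p1,B,right)
state=p1 head=0 tape=B[0]10BBB   (p1,0)→(p1,1,right)
state=p1 head=1 tape=B1[1]0BBB   (p1,1)→(p0,1,right)
state=p0 head=2 tape=B11[0]BBB   (p0,0)→(p2,B,right)
state=p2 head=3 tape=B11B[B]BB   (p2,B)→(p1,B,right)
state=p1 head=4 tape=B11BB[B]B   (p1,B)→(p0,1,right)
state=p0 head=5 tape=B11BB1[B]
The non-blank tape span at halt is 11BB1.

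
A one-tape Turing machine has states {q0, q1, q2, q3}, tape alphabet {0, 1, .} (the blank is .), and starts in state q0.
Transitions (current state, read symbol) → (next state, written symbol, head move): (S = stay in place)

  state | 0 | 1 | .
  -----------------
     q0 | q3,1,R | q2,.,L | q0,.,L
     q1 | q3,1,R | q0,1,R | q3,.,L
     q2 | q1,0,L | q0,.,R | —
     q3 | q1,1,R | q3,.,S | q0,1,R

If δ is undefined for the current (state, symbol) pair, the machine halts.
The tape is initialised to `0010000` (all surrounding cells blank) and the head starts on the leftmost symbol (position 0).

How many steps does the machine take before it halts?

q0 | .[0]010000.   read 0 → write 1, move R, go to q3
q3 | .1[0]10000.   read 0 → write 1, move R, go to q1
q1 | .11[1]0000.   read 1 → write 1, move R, go to q0
q0 | .111[0]000.   read 0 → write 1, move R, go to q3
q3 | .1111[0]00.   read 0 → write 1, move R, go to q1
q1 | .11111[0]0.   read 0 → write 1, move R, go to q3
q3 | .111111[0].   read 0 → write 1, move R, go to q1
q1 | .1111111[.]   read . → write ., move L, go to q3
q3 | .111111[1].   read 1 → write ., move S, go to q3
q3 | .111111[.].   read . → write 1, move R, go to q0
q0 | .1111111[.]   read . → write ., move L, go to q0
q0 | .111111[1].   read 1 → write ., move L, go to q2
q2 | .11111[1]..   read 1 → write ., move R, go to q0
q0 | .11111.[.].   read . → write ., move L, go to q0
q0 | .11111[.]..   read . → write ., move L, go to q0
q0 | .1111[1]...   read 1 → write ., move L, go to q2
q2 | .111[1]....   read 1 → write ., move R, go to q0
q0 | .111.[.]...   read . → write ., move L, go to q0
q0 | .111[.]....   read . → write ., move L, go to q0
q0 | .11[1].....   read 1 → write ., move L, go to q2
q2 | .1[1]......   read 1 → write ., move R, go to q0
q0 | .1.[.].....   read . → write ., move L, go to q0
q0 | .1[.]......   read . → write ., move L, go to q0
q0 | .[1].......   read 1 → write ., move L, go to q2
q2 | [.]........
M halts after 24 transitions.

24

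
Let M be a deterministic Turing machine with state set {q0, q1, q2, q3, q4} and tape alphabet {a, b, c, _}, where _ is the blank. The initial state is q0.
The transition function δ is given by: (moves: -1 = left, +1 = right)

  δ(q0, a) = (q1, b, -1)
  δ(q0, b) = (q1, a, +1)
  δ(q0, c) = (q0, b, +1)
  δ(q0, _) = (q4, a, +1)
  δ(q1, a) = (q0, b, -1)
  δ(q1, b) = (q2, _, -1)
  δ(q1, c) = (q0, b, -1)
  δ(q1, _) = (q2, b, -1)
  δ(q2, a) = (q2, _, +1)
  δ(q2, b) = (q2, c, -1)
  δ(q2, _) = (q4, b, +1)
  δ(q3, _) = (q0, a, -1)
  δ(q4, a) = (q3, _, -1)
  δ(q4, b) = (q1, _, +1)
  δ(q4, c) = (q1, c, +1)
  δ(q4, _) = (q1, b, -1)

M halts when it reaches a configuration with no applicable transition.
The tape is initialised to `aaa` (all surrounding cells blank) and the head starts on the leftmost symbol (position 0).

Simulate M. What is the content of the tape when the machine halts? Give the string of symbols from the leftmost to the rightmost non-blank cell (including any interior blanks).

q0 | ___[a]aa   read a → write b, move -1, go to q1
q1 | __[_]baa   read _ → write b, move -1, go to q2
q2 | _[_]bbaa   read _ → write b, move +1, go to q4
q4 | _b[b]baa   read b → write _, move +1, go to q1
q1 | _b_[b]aa   read b → write _, move -1, go to q2
q2 | _b[_]_aa   read _ → write b, move +1, go to q4
q4 | _bb[_]aa   read _ → write b, move -1, go to q1
q1 | _b[b]baa   read b → write _, move -1, go to q2
q2 | _[b]_baa   read b → write c, move -1, go to q2
q2 | [_]c_baa   read _ → write b, move +1, go to q4
q4 | b[c]_baa   read c → write c, move +1, go to q1
q1 | bc[_]baa   read _ → write b, move -1, go to q2
q2 | b[c]bbaa
The non-blank tape span at halt is bcbbaa.

bcbbaa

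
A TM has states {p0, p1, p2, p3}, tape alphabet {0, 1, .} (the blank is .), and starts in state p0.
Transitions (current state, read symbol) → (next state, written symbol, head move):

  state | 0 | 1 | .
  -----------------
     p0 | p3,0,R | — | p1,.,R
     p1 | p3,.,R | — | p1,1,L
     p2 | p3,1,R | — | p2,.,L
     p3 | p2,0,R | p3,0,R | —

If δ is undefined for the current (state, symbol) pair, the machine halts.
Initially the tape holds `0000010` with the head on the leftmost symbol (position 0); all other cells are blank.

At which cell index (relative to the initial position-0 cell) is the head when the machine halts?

7

p0 | [0]000010.   read 0 → write 0, move R, go to p3
p3 | 0[0]00010.   read 0 → write 0, move R, go to p2
p2 | 00[0]0010.   read 0 → write 1, move R, go to p3
p3 | 001[0]010.   read 0 → write 0, move R, go to p2
p2 | 0010[0]10.   read 0 → write 1, move R, go to p3
p3 | 00101[1]0.   read 1 → write 0, move R, go to p3
p3 | 001010[0].   read 0 → write 0, move R, go to p2
p2 | 0010100[.]   read . → write ., move L, go to p2
p2 | 001010[0].   read 0 → write 1, move R, go to p3
p3 | 0010101[.]
At halt the head is at cell 7.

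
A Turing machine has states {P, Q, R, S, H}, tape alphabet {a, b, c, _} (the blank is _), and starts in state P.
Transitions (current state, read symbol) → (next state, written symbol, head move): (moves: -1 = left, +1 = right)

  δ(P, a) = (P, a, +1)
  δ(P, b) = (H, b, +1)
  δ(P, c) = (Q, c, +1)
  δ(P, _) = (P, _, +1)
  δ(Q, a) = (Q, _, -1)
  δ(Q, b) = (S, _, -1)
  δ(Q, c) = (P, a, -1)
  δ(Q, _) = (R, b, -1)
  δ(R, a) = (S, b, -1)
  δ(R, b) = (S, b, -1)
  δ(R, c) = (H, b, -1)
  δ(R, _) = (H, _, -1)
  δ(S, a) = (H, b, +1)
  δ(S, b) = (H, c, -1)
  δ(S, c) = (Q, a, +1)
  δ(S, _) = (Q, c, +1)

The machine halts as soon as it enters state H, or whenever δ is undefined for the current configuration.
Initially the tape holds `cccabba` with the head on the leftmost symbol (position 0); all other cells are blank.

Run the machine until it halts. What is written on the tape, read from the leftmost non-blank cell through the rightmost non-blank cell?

a_a_bba

state=P head=0 tape=_[c]ccabba   (P,c)→(Q,c,+1)
state=Q head=1 tape=_c[c]cabba   (Q,c)→(P,a,-1)
state=P head=0 tape=_[c]acabba   (P,c)→(Q,c,+1)
state=Q head=1 tape=_c[a]cabba   (Q,a)→(Q,_,-1)
state=Q head=0 tape=_[c]_cabba   (Q,c)→(P,a,-1)
state=P head=-1 tape=[_]a_cabba   (P,_)→(P,_,+1)
state=P head=0 tape=_[a]_cabba   (P,a)→(P,a,+1)
state=P head=1 tape=_a[_]cabba   (P,_)→(P,_,+1)
state=P head=2 tape=_a_[c]abba   (P,c)→(Q,c,+1)
state=Q head=3 tape=_a_c[a]bba   (Q,a)→(Q,_,-1)
state=Q head=2 tape=_a_[c]_bba   (Q,c)→(P,a,-1)
state=P head=1 tape=_a[_]a_bba   (P,_)→(P,_,+1)
state=P head=2 tape=_a_[a]_bba   (P,a)→(P,a,+1)
state=P head=3 tape=_a_a[_]bba   (P,_)→(P,_,+1)
state=P head=4 tape=_a_a_[b]ba   (P,b)→(H,b,+1)
state=H head=5 tape=_a_a_b[b]a
The non-blank tape span at halt is a_a_bba.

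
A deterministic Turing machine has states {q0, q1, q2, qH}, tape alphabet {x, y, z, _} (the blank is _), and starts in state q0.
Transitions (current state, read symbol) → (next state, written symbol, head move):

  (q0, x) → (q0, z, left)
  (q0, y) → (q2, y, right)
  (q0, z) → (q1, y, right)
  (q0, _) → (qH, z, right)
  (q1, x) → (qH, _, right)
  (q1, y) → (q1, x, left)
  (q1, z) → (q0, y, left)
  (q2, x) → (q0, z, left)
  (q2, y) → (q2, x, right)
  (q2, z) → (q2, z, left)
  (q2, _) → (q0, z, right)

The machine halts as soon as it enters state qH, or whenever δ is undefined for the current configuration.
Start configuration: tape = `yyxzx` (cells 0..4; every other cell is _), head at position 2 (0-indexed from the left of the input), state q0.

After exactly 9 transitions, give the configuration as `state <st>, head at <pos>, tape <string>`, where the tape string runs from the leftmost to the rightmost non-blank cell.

state q2, head at 1, tape xzzzx

q0 | yy[x]zx   read x → write z, move left, go to q0
q0 | y[y]zzx   read y → write y, move right, go to q2
q2 | yy[z]zx   read z → write z, move left, go to q2
q2 | y[y]zzx   read y → write x, move right, go to q2
q2 | yx[z]zx   read z → write z, move left, go to q2
q2 | y[x]zzx   read x → write z, move left, go to q0
q0 | [y]zzzx   read y → write y, move right, go to q2
q2 | y[z]zzx   read z → write z, move left, go to q2
q2 | [y]zzzx   read y → write x, move right, go to q2
q2 | x[z]zzx
After 9 steps: state q2, head at 1, tape xzzzx.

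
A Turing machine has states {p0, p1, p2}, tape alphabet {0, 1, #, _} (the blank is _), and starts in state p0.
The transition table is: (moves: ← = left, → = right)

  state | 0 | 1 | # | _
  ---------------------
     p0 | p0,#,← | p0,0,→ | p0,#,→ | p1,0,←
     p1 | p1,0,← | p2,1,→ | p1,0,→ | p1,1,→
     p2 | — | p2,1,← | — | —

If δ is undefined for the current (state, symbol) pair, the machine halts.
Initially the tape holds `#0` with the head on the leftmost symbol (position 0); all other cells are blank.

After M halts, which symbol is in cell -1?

1

p0 | _[#]0_   read # → write #, move →, go to p0
p0 | _#[0]_   read 0 → write #, move ←, go to p0
p0 | _[#]#_   read # → write #, move →, go to p0
p0 | _#[#]_   read # → write #, move →, go to p0
p0 | _##[_]   read _ → write 0, move ←, go to p1
p1 | _#[#]0   read # → write 0, move →, go to p1
p1 | _#0[0]   read 0 → write 0, move ←, go to p1
p1 | _#[0]0   read 0 → write 0, move ←, go to p1
p1 | _[#]00   read # → write 0, move →, go to p1
p1 | _0[0]0   read 0 → write 0, move ←, go to p1
p1 | _[0]00   read 0 → write 0, move ←, go to p1
p1 | [_]000   read _ → write 1, move →, go to p1
p1 | 1[0]00   read 0 → write 0, move ←, go to p1
p1 | [1]000   read 1 → write 1, move →, go to p2
p2 | 1[0]00
Cell -1 holds 1 when M halts.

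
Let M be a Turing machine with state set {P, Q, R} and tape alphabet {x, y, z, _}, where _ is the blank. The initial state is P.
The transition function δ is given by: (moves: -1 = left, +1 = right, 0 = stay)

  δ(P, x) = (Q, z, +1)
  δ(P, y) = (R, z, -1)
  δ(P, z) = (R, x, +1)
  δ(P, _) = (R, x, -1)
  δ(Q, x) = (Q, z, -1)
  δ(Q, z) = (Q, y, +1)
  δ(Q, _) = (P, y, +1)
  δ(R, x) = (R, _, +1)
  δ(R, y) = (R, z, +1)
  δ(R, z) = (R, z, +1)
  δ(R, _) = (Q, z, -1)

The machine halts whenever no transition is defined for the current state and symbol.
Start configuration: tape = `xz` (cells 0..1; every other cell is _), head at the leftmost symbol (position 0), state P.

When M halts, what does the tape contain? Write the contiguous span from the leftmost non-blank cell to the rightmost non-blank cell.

zyzyzz

P | [x]z____   read x → write z, move +1, go to Q
Q | z[z]____   read z → write y, move +1, go to Q
Q | zy[_]___   read _ → write y, move +1, go to P
P | zyy[_]__   read _ → write x, move -1, go to R
R | zy[y]x__   read y → write z, move +1, go to R
R | zyz[x]__   read x → write _, move +1, go to R
R | zyz_[_]_   read _ → write z, move -1, go to Q
Q | zyz[_]z_   read _ → write y, move +1, go to P
P | zyzy[z]_   read z → write x, move +1, go to R
R | zyzyx[_]   read _ → write z, move -1, go to Q
Q | zyzy[x]z   read x → write z, move -1, go to Q
Q | zyz[y]zz
The non-blank tape span at halt is zyzyzz.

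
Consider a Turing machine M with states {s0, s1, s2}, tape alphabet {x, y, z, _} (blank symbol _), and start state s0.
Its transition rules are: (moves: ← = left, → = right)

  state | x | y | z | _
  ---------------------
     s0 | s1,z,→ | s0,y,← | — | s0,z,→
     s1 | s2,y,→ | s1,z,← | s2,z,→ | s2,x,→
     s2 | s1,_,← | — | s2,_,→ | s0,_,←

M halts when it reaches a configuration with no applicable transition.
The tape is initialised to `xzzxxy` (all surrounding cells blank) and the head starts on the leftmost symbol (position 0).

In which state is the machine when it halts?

s0

state=s0 head=0 tape=[x]zzxxy   (s0,x)→(s1,z,→)
state=s1 head=1 tape=z[z]zxxy   (s1,z)→(s2,z,→)
state=s2 head=2 tape=zz[z]xxy   (s2,z)→(s2,_,→)
state=s2 head=3 tape=zz_[x]xy   (s2,x)→(s1,_,←)
state=s1 head=2 tape=zz[_]_xy   (s1,_)→(s2,x,→)
state=s2 head=3 tape=zzx[_]xy   (s2,_)→(s0,_,←)
state=s0 head=2 tape=zz[x]_xy   (s0,x)→(s1,z,→)
state=s1 head=3 tape=zzz[_]xy   (s1,_)→(s2,x,→)
state=s2 head=4 tape=zzzx[x]y   (s2,x)→(s1,_,←)
state=s1 head=3 tape=zzz[x]_y   (s1,x)→(s2,y,→)
state=s2 head=4 tape=zzzy[_]y   (s2,_)→(s0,_,←)
state=s0 head=3 tape=zzz[y]_y   (s0,y)→(s0,y,←)
state=s0 head=2 tape=zz[z]y_y
No transition is defined for (s0, z); M halts in state s0.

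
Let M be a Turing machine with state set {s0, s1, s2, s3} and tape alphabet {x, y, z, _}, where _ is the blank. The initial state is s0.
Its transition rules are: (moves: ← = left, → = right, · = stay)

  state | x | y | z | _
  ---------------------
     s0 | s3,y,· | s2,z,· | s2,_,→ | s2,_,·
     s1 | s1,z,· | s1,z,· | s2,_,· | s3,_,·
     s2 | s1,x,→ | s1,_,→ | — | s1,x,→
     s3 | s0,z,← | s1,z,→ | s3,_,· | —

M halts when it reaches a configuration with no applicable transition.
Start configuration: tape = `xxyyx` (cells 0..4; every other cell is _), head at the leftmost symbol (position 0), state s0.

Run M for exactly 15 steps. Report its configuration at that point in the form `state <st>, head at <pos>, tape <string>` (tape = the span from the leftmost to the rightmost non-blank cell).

s0 | [x]xyyx_   read x → write y, move ·, go to s3
s3 | [y]xyyx_   read y → write z, move →, go to s1
s1 | z[x]yyx_   read x → write z, move ·, go to s1
s1 | z[z]yyx_   read z → write _, move ·, go to s2
s2 | z[_]yyx_   read _ → write x, move →, go to s1
s1 | zx[y]yx_   read y → write z, move ·, go to s1
s1 | zx[z]yx_   read z → write _, move ·, go to s2
s2 | zx[_]yx_   read _ → write x, move →, go to s1
s1 | zxx[y]x_   read y → write z, move ·, go to s1
s1 | zxx[z]x_   read z → write _, move ·, go to s2
s2 | zxx[_]x_   read _ → write x, move →, go to s1
s1 | zxxx[x]_   read x → write z, move ·, go to s1
s1 | zxxx[z]_   read z → write _, move ·, go to s2
s2 | zxxx[_]_   read _ → write x, move →, go to s1
s1 | zxxxx[_]   read _ → write _, move ·, go to s3
s3 | zxxxx[_]
After 15 steps: state s3, head at 5, tape zxxxx.

state s3, head at 5, tape zxxxx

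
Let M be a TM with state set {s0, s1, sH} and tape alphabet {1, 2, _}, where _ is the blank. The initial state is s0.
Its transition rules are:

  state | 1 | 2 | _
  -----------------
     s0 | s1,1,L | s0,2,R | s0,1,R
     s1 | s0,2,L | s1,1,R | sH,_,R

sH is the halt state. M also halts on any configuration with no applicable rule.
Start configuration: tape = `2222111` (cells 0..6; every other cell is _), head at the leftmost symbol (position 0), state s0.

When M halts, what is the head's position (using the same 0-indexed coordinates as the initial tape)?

s0 | _[2]222111   read 2 → write 2, move R, go to s0
s0 | _2[2]22111   read 2 → write 2, move R, go to s0
s0 | _22[2]2111   read 2 → write 2, move R, go to s0
s0 | _222[2]111   read 2 → write 2, move R, go to s0
s0 | _2222[1]11   read 1 → write 1, move L, go to s1
s1 | _222[2]111   read 2 → write 1, move R, go to s1
s1 | _2221[1]11   read 1 → write 2, move L, go to s0
s0 | _222[1]211   read 1 → write 1, move L, go to s1
s1 | _22[2]1211   read 2 → write 1, move R, go to s1
s1 | _221[1]211   read 1 → write 2, move L, go to s0
s0 | _22[1]2211   read 1 → write 1, move L, go to s1
s1 | _2[2]12211   read 2 → write 1, move R, go to s1
s1 | _21[1]2211   read 1 → write 2, move L, go to s0
s0 | _2[1]22211   read 1 → write 1, move L, go to s1
s1 | _[2]122211   read 2 → write 1, move R, go to s1
s1 | _1[1]22211   read 1 → write 2, move L, go to s0
s0 | _[1]222211   read 1 → write 1, move L, go to s1
s1 | [_]1222211   read _ → write _, move R, go to sH
sH | _[1]222211
At halt the head is at cell 0.

0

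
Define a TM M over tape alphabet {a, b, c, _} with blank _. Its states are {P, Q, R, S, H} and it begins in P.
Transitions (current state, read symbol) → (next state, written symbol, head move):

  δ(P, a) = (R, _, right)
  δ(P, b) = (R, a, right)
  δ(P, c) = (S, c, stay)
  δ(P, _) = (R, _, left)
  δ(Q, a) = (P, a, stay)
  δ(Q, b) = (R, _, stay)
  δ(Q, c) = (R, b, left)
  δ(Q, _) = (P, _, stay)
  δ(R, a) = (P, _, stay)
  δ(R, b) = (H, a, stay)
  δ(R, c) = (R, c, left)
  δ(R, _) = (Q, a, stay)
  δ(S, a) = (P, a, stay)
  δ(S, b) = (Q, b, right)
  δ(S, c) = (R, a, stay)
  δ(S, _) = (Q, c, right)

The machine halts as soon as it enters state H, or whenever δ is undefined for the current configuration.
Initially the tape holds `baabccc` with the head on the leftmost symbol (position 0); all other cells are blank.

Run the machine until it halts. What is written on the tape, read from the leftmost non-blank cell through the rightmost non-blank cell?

accc

P | _[b]aabccc   read b → write a, move right, go to R
R | _a[a]abccc   read a → write _, move stay, go to P
P | _a[_]abccc   read _ → write _, move left, go to R
R | _[a]_abccc   read a → write _, move stay, go to P
P | _[_]_abccc   read _ → write _, move left, go to R
R | [_]__abccc   read _ → write a, move stay, go to Q
Q | [a]__abccc   read a → write a, move stay, go to P
P | [a]__abccc   read a → write _, move right, go to R
R | _[_]_abccc   read _ → write a, move stay, go to Q
Q | _[a]_abccc   read a → write a, move stay, go to P
P | _[a]_abccc   read a → write _, move right, go to R
R | __[_]abccc   read _ → write a, move stay, go to Q
Q | __[a]abccc   read a → write a, move stay, go to P
P | __[a]abccc   read a → write _, move right, go to R
R | ___[a]bccc   read a → write _, move stay, go to P
P | ___[_]bccc   read _ → write _, move left, go to R
R | __[_]_bccc   read _ → write a, move stay, go to Q
Q | __[a]_bccc   read a → write a, move stay, go to P
P | __[a]_bccc   read a → write _, move right, go to R
R | ___[_]bccc   read _ → write a, move stay, go to Q
Q | ___[a]bccc   read a → write a, move stay, go to P
P | ___[a]bccc   read a → write _, move right, go to R
R | ____[b]ccc   read b → write a, move stay, go to H
H | ____[a]ccc
The non-blank tape span at halt is accc.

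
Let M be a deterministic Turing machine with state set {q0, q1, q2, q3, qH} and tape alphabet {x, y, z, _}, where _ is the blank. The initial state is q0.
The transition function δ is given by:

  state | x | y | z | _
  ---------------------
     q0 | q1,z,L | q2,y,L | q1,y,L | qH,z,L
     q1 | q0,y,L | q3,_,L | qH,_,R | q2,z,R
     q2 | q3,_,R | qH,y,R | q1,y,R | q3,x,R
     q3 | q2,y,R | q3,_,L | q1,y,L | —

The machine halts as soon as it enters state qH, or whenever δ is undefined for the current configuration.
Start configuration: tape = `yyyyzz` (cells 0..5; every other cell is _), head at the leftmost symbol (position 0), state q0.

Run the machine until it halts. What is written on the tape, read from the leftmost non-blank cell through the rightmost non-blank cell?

yyyyyyz

q0 | _[y]yyyzz   read y → write y, move L, go to q2
q2 | [_]yyyyzz   read _ → write x, move R, go to q3
q3 | x[y]yyyzz   read y → write _, move L, go to q3
q3 | [x]_yyyzz   read x → write y, move R, go to q2
q2 | y[_]yyyzz   read _ → write x, move R, go to q3
q3 | yx[y]yyzz   read y → write _, move L, go to q3
q3 | y[x]_yyzz   read x → write y, move R, go to q2
q2 | yy[_]yyzz   read _ → write x, move R, go to q3
q3 | yyx[y]yzz   read y → write _, move L, go to q3
q3 | yy[x]_yzz   read x → write y, move R, go to q2
q2 | yyy[_]yzz   read _ → write x, move R, go to q3
q3 | yyyx[y]zz   read y → write _, move L, go to q3
q3 | yyy[x]_zz   read x → write y, move R, go to q2
q2 | yyyy[_]zz   read _ → write x, move R, go to q3
q3 | yyyyx[z]z   read z → write y, move L, go to q1
q1 | yyyy[x]yz   read x → write y, move L, go to q0
q0 | yyy[y]yyz   read y → write y, move L, go to q2
q2 | yy[y]yyyz   read y → write y, move R, go to qH
qH | yyy[y]yyz
The non-blank tape span at halt is yyyyyyz.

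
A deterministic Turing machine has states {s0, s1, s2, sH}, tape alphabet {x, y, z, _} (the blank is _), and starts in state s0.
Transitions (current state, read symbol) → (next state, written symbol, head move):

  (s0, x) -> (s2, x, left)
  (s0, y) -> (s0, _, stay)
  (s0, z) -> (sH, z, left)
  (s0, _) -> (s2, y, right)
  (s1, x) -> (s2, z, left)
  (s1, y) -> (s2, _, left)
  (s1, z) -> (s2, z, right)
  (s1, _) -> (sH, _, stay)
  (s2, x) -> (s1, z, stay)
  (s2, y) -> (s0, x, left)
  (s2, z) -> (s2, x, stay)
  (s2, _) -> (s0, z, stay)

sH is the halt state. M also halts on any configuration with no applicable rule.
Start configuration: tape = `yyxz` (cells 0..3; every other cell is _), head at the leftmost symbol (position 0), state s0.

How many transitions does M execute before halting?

14

state=s0 head=0 tape=[y]yxz_   (s0,y)→(s0,_,stay)
state=s0 head=0 tape=[_]yxz_   (s0,_)→(s2,y,right)
state=s2 head=1 tape=y[y]xz_   (s2,y)→(s0,x,left)
state=s0 head=0 tape=[y]xxz_   (s0,y)→(s0,_,stay)
state=s0 head=0 tape=[_]xxz_   (s0,_)→(s2,y,right)
state=s2 head=1 tape=y[x]xz_   (s2,x)→(s1,z,stay)
state=s1 head=1 tape=y[z]xz_   (s1,z)→(s2,z,right)
state=s2 head=2 tape=yz[x]z_   (s2,x)→(s1,z,stay)
state=s1 head=2 tape=yz[z]z_   (s1,z)→(s2,z,right)
state=s2 head=3 tape=yzz[z]_   (s2,z)→(s2,x,stay)
state=s2 head=3 tape=yzz[x]_   (s2,x)→(s1,z,stay)
state=s1 head=3 tape=yzz[z]_   (s1,z)→(s2,z,right)
state=s2 head=4 tape=yzzz[_]   (s2,_)→(s0,z,stay)
state=s0 head=4 tape=yzzz[z]   (s0,z)→(sH,z,left)
state=sH head=3 tape=yzz[z]z
M halts after 14 transitions.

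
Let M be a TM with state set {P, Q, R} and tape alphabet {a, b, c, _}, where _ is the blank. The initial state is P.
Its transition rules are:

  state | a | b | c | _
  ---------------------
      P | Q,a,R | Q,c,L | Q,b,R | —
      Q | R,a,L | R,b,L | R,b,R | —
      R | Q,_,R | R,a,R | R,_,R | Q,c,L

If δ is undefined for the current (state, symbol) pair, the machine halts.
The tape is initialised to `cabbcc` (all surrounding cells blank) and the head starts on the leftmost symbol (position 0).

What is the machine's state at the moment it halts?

state=P head=0 tape=__[c]abbcc   (P,c)→(Q,b,R)
state=Q head=1 tape=__b[a]bbcc   (Q,a)→(R,a,L)
state=R head=0 tape=__[b]abbcc   (R,b)→(R,a,R)
state=R head=1 tape=__a[a]bbcc   (R,a)→(Q,_,R)
state=Q head=2 tape=__a_[b]bcc   (Q,b)→(R,b,L)
state=R head=1 tape=__a[_]bbcc   (R,_)→(Q,c,L)
state=Q head=0 tape=__[a]cbbcc   (Q,a)→(R,a,L)
state=R head=-1 tape=_[_]acbbcc   (R,_)→(Q,c,L)
state=Q head=-2 tape=[_]cacbbcc
No transition is defined for (Q, _); M halts in state Q.

Q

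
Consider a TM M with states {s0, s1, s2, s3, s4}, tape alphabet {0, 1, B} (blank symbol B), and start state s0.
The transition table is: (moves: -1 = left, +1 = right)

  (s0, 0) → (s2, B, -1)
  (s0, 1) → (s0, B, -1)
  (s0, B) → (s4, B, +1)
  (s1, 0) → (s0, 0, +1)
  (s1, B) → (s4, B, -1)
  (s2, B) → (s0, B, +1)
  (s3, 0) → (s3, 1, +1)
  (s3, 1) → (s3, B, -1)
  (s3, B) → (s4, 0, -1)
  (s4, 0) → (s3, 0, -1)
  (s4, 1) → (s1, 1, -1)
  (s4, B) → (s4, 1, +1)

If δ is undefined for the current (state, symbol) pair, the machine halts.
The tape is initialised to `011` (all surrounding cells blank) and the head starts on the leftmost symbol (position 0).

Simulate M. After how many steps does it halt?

8

s0 | B[0]11   read 0 → write B, move -1, go to s2
s2 | [B]B11   read B → write B, move +1, go to s0
s0 | B[B]11   read B → write B, move +1, go to s4
s4 | BB[1]1   read 1 → write 1, move -1, go to s1
s1 | B[B]11   read B → write B, move -1, go to s4
s4 | [B]B11   read B → write 1, move +1, go to s4
s4 | 1[B]11   read B → write 1, move +1, go to s4
s4 | 11[1]1   read 1 → write 1, move -1, go to s1
s1 | 1[1]11
M halts after 8 transitions.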